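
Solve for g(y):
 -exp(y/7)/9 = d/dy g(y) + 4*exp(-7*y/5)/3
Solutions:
 g(y) = C1 - 7*exp(y/7)/9 + 20*exp(-7*y/5)/21


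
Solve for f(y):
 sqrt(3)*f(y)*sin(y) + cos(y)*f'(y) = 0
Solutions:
 f(y) = C1*cos(y)^(sqrt(3))


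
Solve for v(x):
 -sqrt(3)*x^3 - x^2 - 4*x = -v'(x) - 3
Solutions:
 v(x) = C1 + sqrt(3)*x^4/4 + x^3/3 + 2*x^2 - 3*x


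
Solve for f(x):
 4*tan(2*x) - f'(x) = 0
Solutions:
 f(x) = C1 - 2*log(cos(2*x))


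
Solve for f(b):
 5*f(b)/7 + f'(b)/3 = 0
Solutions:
 f(b) = C1*exp(-15*b/7)


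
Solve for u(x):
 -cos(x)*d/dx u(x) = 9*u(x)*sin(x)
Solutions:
 u(x) = C1*cos(x)^9


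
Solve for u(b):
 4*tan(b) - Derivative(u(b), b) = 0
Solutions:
 u(b) = C1 - 4*log(cos(b))


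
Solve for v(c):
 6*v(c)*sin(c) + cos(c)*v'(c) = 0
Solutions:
 v(c) = C1*cos(c)^6


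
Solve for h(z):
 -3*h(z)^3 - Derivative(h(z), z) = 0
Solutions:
 h(z) = -sqrt(2)*sqrt(-1/(C1 - 3*z))/2
 h(z) = sqrt(2)*sqrt(-1/(C1 - 3*z))/2


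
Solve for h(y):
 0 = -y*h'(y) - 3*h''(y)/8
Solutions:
 h(y) = C1 + C2*erf(2*sqrt(3)*y/3)


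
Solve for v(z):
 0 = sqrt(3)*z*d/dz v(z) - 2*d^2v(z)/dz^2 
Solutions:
 v(z) = C1 + C2*erfi(3^(1/4)*z/2)


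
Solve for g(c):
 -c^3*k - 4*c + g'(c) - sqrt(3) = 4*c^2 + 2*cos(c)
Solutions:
 g(c) = C1 + c^4*k/4 + 4*c^3/3 + 2*c^2 + sqrt(3)*c + 2*sin(c)


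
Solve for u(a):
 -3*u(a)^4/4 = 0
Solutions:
 u(a) = 0


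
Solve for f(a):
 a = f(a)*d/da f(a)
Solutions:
 f(a) = -sqrt(C1 + a^2)
 f(a) = sqrt(C1 + a^2)


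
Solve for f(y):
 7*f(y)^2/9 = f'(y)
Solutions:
 f(y) = -9/(C1 + 7*y)


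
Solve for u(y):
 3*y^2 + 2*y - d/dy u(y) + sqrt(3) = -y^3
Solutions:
 u(y) = C1 + y^4/4 + y^3 + y^2 + sqrt(3)*y


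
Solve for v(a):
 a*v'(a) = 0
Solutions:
 v(a) = C1


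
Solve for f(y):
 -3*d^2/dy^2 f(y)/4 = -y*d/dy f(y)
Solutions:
 f(y) = C1 + C2*erfi(sqrt(6)*y/3)


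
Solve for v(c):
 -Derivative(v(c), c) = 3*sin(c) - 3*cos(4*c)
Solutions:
 v(c) = C1 + 3*sin(4*c)/4 + 3*cos(c)


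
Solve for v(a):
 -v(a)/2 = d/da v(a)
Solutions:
 v(a) = C1*exp(-a/2)


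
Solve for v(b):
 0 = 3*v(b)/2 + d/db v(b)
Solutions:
 v(b) = C1*exp(-3*b/2)


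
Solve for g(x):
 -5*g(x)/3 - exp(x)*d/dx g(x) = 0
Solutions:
 g(x) = C1*exp(5*exp(-x)/3)


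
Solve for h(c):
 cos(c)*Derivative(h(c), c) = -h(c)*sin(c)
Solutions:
 h(c) = C1*cos(c)


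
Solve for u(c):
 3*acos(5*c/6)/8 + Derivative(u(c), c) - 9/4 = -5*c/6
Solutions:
 u(c) = C1 - 5*c^2/12 - 3*c*acos(5*c/6)/8 + 9*c/4 + 3*sqrt(36 - 25*c^2)/40


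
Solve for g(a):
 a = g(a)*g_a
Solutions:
 g(a) = -sqrt(C1 + a^2)
 g(a) = sqrt(C1 + a^2)


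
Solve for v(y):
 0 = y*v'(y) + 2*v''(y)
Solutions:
 v(y) = C1 + C2*erf(y/2)


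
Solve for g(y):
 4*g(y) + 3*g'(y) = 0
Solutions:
 g(y) = C1*exp(-4*y/3)


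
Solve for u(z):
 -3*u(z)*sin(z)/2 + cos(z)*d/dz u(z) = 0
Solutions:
 u(z) = C1/cos(z)^(3/2)


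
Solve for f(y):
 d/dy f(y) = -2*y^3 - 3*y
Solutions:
 f(y) = C1 - y^4/2 - 3*y^2/2


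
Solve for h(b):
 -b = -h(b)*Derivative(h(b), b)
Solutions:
 h(b) = -sqrt(C1 + b^2)
 h(b) = sqrt(C1 + b^2)


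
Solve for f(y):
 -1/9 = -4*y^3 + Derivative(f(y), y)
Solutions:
 f(y) = C1 + y^4 - y/9


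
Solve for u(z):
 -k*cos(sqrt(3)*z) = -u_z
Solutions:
 u(z) = C1 + sqrt(3)*k*sin(sqrt(3)*z)/3


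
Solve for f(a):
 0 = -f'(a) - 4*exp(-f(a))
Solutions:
 f(a) = log(C1 - 4*a)


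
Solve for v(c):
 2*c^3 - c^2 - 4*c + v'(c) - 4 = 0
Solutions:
 v(c) = C1 - c^4/2 + c^3/3 + 2*c^2 + 4*c


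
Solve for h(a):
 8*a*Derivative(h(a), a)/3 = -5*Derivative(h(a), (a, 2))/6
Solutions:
 h(a) = C1 + C2*erf(2*sqrt(10)*a/5)


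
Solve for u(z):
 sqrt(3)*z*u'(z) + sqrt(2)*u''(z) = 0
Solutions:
 u(z) = C1 + C2*erf(6^(1/4)*z/2)


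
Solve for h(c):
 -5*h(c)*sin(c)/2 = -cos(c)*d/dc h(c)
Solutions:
 h(c) = C1/cos(c)^(5/2)


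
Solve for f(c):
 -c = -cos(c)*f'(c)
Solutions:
 f(c) = C1 + Integral(c/cos(c), c)


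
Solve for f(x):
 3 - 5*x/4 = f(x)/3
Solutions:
 f(x) = 9 - 15*x/4


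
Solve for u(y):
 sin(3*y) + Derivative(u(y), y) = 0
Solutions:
 u(y) = C1 + cos(3*y)/3


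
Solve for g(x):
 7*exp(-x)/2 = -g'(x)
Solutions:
 g(x) = C1 + 7*exp(-x)/2


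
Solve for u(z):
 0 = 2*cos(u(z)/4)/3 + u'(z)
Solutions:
 2*z/3 - 2*log(sin(u(z)/4) - 1) + 2*log(sin(u(z)/4) + 1) = C1


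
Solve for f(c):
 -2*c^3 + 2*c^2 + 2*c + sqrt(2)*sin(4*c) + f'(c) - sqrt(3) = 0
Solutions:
 f(c) = C1 + c^4/2 - 2*c^3/3 - c^2 + sqrt(3)*c + sqrt(2)*cos(4*c)/4


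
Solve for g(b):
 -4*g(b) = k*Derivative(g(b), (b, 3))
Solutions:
 g(b) = C1*exp(2^(2/3)*b*(-1/k)^(1/3)) + C2*exp(2^(2/3)*b*(-1/k)^(1/3)*(-1 + sqrt(3)*I)/2) + C3*exp(-2^(2/3)*b*(-1/k)^(1/3)*(1 + sqrt(3)*I)/2)


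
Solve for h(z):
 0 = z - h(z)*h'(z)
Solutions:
 h(z) = -sqrt(C1 + z^2)
 h(z) = sqrt(C1 + z^2)


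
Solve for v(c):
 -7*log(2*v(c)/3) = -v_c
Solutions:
 -Integral(1/(log(_y) - log(3) + log(2)), (_y, v(c)))/7 = C1 - c


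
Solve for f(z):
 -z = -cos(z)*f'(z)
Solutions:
 f(z) = C1 + Integral(z/cos(z), z)


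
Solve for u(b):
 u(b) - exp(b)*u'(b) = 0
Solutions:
 u(b) = C1*exp(-exp(-b))


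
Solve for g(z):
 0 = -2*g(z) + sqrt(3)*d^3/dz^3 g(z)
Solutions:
 g(z) = C3*exp(2^(1/3)*3^(5/6)*z/3) + (C1*sin(6^(1/3)*z/2) + C2*cos(6^(1/3)*z/2))*exp(-2^(1/3)*3^(5/6)*z/6)


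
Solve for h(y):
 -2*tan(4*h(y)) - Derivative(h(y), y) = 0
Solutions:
 h(y) = -asin(C1*exp(-8*y))/4 + pi/4
 h(y) = asin(C1*exp(-8*y))/4


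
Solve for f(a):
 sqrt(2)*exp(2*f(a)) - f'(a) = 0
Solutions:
 f(a) = log(-sqrt(-1/(C1 + sqrt(2)*a))) - log(2)/2
 f(a) = log(-1/(C1 + sqrt(2)*a))/2 - log(2)/2


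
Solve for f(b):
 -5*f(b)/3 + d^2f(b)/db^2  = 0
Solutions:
 f(b) = C1*exp(-sqrt(15)*b/3) + C2*exp(sqrt(15)*b/3)


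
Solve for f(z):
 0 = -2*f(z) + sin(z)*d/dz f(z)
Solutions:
 f(z) = C1*(cos(z) - 1)/(cos(z) + 1)


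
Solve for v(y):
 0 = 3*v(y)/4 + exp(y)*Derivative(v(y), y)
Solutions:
 v(y) = C1*exp(3*exp(-y)/4)


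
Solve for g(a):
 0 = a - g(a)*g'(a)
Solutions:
 g(a) = -sqrt(C1 + a^2)
 g(a) = sqrt(C1 + a^2)


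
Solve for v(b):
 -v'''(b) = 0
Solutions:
 v(b) = C1 + C2*b + C3*b^2


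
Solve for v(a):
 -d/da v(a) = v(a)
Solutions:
 v(a) = C1*exp(-a)


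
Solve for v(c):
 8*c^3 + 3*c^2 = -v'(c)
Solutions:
 v(c) = C1 - 2*c^4 - c^3


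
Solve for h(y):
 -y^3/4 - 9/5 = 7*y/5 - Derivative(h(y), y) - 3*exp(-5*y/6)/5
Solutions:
 h(y) = C1 + y^4/16 + 7*y^2/10 + 9*y/5 + 18*exp(-5*y/6)/25


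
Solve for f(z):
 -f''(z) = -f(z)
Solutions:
 f(z) = C1*exp(-z) + C2*exp(z)


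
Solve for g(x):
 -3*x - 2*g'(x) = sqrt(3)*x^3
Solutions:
 g(x) = C1 - sqrt(3)*x^4/8 - 3*x^2/4


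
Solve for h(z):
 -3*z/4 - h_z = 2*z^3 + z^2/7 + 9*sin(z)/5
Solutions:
 h(z) = C1 - z^4/2 - z^3/21 - 3*z^2/8 + 9*cos(z)/5


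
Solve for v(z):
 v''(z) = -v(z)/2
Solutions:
 v(z) = C1*sin(sqrt(2)*z/2) + C2*cos(sqrt(2)*z/2)


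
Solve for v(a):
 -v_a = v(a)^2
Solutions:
 v(a) = 1/(C1 + a)


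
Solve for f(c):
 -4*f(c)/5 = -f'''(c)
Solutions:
 f(c) = C3*exp(10^(2/3)*c/5) + (C1*sin(10^(2/3)*sqrt(3)*c/10) + C2*cos(10^(2/3)*sqrt(3)*c/10))*exp(-10^(2/3)*c/10)


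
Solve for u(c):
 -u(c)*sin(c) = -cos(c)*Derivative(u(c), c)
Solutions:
 u(c) = C1/cos(c)


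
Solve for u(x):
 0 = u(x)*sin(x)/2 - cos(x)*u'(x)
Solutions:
 u(x) = C1/sqrt(cos(x))


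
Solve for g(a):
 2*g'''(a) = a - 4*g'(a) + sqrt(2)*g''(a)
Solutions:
 g(a) = C1 + a^2/8 + sqrt(2)*a/16 + (C2*sin(sqrt(30)*a/4) + C3*cos(sqrt(30)*a/4))*exp(sqrt(2)*a/4)


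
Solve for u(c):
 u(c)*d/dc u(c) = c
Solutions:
 u(c) = -sqrt(C1 + c^2)
 u(c) = sqrt(C1 + c^2)


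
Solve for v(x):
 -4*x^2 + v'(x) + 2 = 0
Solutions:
 v(x) = C1 + 4*x^3/3 - 2*x


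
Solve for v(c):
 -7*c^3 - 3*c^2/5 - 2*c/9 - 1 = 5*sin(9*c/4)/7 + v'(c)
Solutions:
 v(c) = C1 - 7*c^4/4 - c^3/5 - c^2/9 - c + 20*cos(9*c/4)/63


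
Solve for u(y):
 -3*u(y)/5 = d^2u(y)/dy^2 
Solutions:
 u(y) = C1*sin(sqrt(15)*y/5) + C2*cos(sqrt(15)*y/5)


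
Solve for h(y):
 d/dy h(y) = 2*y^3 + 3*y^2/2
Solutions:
 h(y) = C1 + y^4/2 + y^3/2


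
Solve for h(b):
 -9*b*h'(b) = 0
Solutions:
 h(b) = C1


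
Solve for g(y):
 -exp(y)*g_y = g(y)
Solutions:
 g(y) = C1*exp(exp(-y))


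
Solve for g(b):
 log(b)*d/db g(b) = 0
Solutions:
 g(b) = C1


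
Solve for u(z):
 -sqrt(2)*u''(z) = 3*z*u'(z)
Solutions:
 u(z) = C1 + C2*erf(2^(1/4)*sqrt(3)*z/2)


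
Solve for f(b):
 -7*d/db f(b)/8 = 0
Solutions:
 f(b) = C1


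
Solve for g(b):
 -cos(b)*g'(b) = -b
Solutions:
 g(b) = C1 + Integral(b/cos(b), b)


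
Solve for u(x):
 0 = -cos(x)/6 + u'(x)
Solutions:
 u(x) = C1 + sin(x)/6


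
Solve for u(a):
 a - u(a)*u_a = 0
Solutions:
 u(a) = -sqrt(C1 + a^2)
 u(a) = sqrt(C1 + a^2)


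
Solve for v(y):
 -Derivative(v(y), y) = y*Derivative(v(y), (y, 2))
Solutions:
 v(y) = C1 + C2*log(y)


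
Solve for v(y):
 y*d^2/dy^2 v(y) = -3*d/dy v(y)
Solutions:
 v(y) = C1 + C2/y^2


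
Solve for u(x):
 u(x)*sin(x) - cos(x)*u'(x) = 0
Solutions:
 u(x) = C1/cos(x)


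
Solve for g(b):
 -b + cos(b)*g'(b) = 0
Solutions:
 g(b) = C1 + Integral(b/cos(b), b)


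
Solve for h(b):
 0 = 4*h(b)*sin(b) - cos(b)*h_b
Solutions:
 h(b) = C1/cos(b)^4


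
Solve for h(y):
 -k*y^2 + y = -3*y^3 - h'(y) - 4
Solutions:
 h(y) = C1 + k*y^3/3 - 3*y^4/4 - y^2/2 - 4*y


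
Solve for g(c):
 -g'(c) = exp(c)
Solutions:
 g(c) = C1 - exp(c)


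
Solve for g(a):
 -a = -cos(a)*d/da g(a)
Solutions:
 g(a) = C1 + Integral(a/cos(a), a)


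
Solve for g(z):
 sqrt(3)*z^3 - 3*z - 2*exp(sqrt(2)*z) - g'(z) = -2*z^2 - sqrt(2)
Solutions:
 g(z) = C1 + sqrt(3)*z^4/4 + 2*z^3/3 - 3*z^2/2 + sqrt(2)*z - sqrt(2)*exp(sqrt(2)*z)


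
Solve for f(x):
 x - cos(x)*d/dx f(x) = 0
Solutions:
 f(x) = C1 + Integral(x/cos(x), x)


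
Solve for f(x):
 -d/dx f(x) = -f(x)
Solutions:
 f(x) = C1*exp(x)


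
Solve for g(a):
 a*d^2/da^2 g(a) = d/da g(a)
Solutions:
 g(a) = C1 + C2*a^2


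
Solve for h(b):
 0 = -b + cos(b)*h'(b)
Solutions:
 h(b) = C1 + Integral(b/cos(b), b)


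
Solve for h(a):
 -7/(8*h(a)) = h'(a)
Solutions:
 h(a) = -sqrt(C1 - 7*a)/2
 h(a) = sqrt(C1 - 7*a)/2


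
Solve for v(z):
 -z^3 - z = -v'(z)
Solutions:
 v(z) = C1 + z^4/4 + z^2/2


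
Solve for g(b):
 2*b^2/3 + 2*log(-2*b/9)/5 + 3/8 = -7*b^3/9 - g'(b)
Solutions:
 g(b) = C1 - 7*b^4/36 - 2*b^3/9 - 2*b*log(-b)/5 + b*(-16*log(2) + 1 + 32*log(3))/40


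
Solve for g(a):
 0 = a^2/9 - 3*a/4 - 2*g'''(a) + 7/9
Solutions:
 g(a) = C1 + C2*a + C3*a^2 + a^5/1080 - a^4/64 + 7*a^3/108


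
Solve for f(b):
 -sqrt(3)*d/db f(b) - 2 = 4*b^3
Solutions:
 f(b) = C1 - sqrt(3)*b^4/3 - 2*sqrt(3)*b/3


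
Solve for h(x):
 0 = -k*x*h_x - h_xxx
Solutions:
 h(x) = C1 + Integral(C2*airyai(x*(-k)^(1/3)) + C3*airybi(x*(-k)^(1/3)), x)


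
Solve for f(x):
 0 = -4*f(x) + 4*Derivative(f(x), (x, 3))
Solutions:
 f(x) = C3*exp(x) + (C1*sin(sqrt(3)*x/2) + C2*cos(sqrt(3)*x/2))*exp(-x/2)


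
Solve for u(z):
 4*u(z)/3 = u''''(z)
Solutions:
 u(z) = C1*exp(-sqrt(2)*3^(3/4)*z/3) + C2*exp(sqrt(2)*3^(3/4)*z/3) + C3*sin(sqrt(2)*3^(3/4)*z/3) + C4*cos(sqrt(2)*3^(3/4)*z/3)


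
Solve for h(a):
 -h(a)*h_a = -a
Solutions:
 h(a) = -sqrt(C1 + a^2)
 h(a) = sqrt(C1 + a^2)


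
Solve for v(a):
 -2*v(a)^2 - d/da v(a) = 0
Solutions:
 v(a) = 1/(C1 + 2*a)


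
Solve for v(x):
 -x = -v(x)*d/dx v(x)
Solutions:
 v(x) = -sqrt(C1 + x^2)
 v(x) = sqrt(C1 + x^2)


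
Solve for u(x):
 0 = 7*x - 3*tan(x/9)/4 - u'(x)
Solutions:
 u(x) = C1 + 7*x^2/2 + 27*log(cos(x/9))/4


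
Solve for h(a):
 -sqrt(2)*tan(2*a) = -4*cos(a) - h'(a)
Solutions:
 h(a) = C1 - sqrt(2)*log(cos(2*a))/2 - 4*sin(a)


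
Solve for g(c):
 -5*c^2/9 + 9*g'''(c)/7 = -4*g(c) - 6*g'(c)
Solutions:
 g(c) = C1*exp(-14^(1/3)*c*(-(3 + sqrt(23))^(1/3) + 14^(1/3)/(3 + sqrt(23))^(1/3))/6)*sin(14^(1/3)*sqrt(3)*c*(14^(1/3)/(3 + sqrt(23))^(1/3) + (3 + sqrt(23))^(1/3))/6) + C2*exp(-14^(1/3)*c*(-(3 + sqrt(23))^(1/3) + 14^(1/3)/(3 + sqrt(23))^(1/3))/6)*cos(14^(1/3)*sqrt(3)*c*(14^(1/3)/(3 + sqrt(23))^(1/3) + (3 + sqrt(23))^(1/3))/6) + C3*exp(14^(1/3)*c*(-(3 + sqrt(23))^(1/3) + 14^(1/3)/(3 + sqrt(23))^(1/3))/3) + 5*c^2/36 - 5*c/12 + 5/8


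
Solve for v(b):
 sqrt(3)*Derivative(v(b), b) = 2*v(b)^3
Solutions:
 v(b) = -sqrt(6)*sqrt(-1/(C1 + 2*sqrt(3)*b))/2
 v(b) = sqrt(6)*sqrt(-1/(C1 + 2*sqrt(3)*b))/2


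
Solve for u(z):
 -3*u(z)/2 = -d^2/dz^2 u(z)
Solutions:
 u(z) = C1*exp(-sqrt(6)*z/2) + C2*exp(sqrt(6)*z/2)


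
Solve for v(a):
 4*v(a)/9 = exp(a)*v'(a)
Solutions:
 v(a) = C1*exp(-4*exp(-a)/9)


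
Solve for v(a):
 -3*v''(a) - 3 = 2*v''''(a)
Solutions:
 v(a) = C1 + C2*a + C3*sin(sqrt(6)*a/2) + C4*cos(sqrt(6)*a/2) - a^2/2


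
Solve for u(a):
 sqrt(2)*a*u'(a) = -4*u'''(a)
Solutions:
 u(a) = C1 + Integral(C2*airyai(-sqrt(2)*a/2) + C3*airybi(-sqrt(2)*a/2), a)


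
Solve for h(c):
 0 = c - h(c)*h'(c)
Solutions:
 h(c) = -sqrt(C1 + c^2)
 h(c) = sqrt(C1 + c^2)


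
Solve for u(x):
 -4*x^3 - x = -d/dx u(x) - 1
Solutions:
 u(x) = C1 + x^4 + x^2/2 - x


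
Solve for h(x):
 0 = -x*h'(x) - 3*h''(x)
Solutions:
 h(x) = C1 + C2*erf(sqrt(6)*x/6)


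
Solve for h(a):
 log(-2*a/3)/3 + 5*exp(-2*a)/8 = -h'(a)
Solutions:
 h(a) = C1 - a*log(-a)/3 + a*(-log(2) + 1 + log(3))/3 + 5*exp(-2*a)/16


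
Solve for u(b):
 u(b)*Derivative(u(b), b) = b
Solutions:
 u(b) = -sqrt(C1 + b^2)
 u(b) = sqrt(C1 + b^2)


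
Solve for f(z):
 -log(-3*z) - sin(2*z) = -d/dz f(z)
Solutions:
 f(z) = C1 + z*log(-z) - z + z*log(3) - cos(2*z)/2


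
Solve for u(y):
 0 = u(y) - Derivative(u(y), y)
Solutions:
 u(y) = C1*exp(y)


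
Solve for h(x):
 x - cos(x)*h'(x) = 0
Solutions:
 h(x) = C1 + Integral(x/cos(x), x)


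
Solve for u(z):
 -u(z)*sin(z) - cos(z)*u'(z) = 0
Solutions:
 u(z) = C1*cos(z)


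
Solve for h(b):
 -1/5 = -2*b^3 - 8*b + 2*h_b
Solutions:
 h(b) = C1 + b^4/4 + 2*b^2 - b/10


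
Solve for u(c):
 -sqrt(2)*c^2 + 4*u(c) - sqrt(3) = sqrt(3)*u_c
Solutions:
 u(c) = C1*exp(4*sqrt(3)*c/3) + sqrt(2)*c^2/4 + sqrt(6)*c/8 + 3*sqrt(2)/32 + sqrt(3)/4


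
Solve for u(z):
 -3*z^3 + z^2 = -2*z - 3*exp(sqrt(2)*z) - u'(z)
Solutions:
 u(z) = C1 + 3*z^4/4 - z^3/3 - z^2 - 3*sqrt(2)*exp(sqrt(2)*z)/2


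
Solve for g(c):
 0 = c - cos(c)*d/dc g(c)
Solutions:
 g(c) = C1 + Integral(c/cos(c), c)


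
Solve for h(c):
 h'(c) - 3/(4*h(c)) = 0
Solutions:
 h(c) = -sqrt(C1 + 6*c)/2
 h(c) = sqrt(C1 + 6*c)/2


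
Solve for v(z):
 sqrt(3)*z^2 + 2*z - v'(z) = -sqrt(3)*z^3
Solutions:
 v(z) = C1 + sqrt(3)*z^4/4 + sqrt(3)*z^3/3 + z^2


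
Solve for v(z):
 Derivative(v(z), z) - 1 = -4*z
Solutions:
 v(z) = C1 - 2*z^2 + z


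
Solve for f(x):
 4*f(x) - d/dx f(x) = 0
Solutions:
 f(x) = C1*exp(4*x)


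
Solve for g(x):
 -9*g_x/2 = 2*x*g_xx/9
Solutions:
 g(x) = C1 + C2/x^(77/4)


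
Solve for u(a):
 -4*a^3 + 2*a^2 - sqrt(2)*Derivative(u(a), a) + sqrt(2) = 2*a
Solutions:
 u(a) = C1 - sqrt(2)*a^4/2 + sqrt(2)*a^3/3 - sqrt(2)*a^2/2 + a


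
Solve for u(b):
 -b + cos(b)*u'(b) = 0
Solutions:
 u(b) = C1 + Integral(b/cos(b), b)


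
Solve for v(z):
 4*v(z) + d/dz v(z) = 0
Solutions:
 v(z) = C1*exp(-4*z)


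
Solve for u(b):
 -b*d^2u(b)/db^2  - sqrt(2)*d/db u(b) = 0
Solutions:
 u(b) = C1 + C2*b^(1 - sqrt(2))


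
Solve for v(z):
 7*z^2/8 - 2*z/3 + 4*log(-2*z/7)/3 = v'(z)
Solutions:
 v(z) = C1 + 7*z^3/24 - z^2/3 + 4*z*log(-z)/3 + 4*z*(-log(7) - 1 + log(2))/3


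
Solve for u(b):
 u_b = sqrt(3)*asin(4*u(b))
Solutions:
 Integral(1/asin(4*_y), (_y, u(b))) = C1 + sqrt(3)*b


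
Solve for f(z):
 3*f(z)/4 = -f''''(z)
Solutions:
 f(z) = (C1*sin(3^(1/4)*z/2) + C2*cos(3^(1/4)*z/2))*exp(-3^(1/4)*z/2) + (C3*sin(3^(1/4)*z/2) + C4*cos(3^(1/4)*z/2))*exp(3^(1/4)*z/2)


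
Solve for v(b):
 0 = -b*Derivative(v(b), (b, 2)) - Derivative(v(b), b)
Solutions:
 v(b) = C1 + C2*log(b)


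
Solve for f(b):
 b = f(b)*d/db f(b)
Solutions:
 f(b) = -sqrt(C1 + b^2)
 f(b) = sqrt(C1 + b^2)


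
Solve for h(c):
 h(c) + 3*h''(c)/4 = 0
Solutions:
 h(c) = C1*sin(2*sqrt(3)*c/3) + C2*cos(2*sqrt(3)*c/3)


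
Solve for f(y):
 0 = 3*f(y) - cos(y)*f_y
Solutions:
 f(y) = C1*(sin(y) + 1)^(3/2)/(sin(y) - 1)^(3/2)


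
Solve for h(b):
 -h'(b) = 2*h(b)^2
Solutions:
 h(b) = 1/(C1 + 2*b)


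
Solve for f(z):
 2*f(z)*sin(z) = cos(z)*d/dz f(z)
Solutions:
 f(z) = C1/cos(z)^2


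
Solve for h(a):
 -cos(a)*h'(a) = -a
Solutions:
 h(a) = C1 + Integral(a/cos(a), a)


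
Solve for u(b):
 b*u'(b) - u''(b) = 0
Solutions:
 u(b) = C1 + C2*erfi(sqrt(2)*b/2)


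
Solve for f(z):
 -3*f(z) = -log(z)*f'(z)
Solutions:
 f(z) = C1*exp(3*li(z))


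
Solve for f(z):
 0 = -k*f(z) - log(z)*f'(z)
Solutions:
 f(z) = C1*exp(-k*li(z))


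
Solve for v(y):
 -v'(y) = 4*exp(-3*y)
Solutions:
 v(y) = C1 + 4*exp(-3*y)/3


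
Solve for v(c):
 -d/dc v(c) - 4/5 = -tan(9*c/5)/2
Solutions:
 v(c) = C1 - 4*c/5 - 5*log(cos(9*c/5))/18


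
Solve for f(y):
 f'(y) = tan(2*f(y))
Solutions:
 f(y) = -asin(C1*exp(2*y))/2 + pi/2
 f(y) = asin(C1*exp(2*y))/2


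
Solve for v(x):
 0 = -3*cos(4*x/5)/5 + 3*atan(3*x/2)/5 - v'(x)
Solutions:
 v(x) = C1 + 3*x*atan(3*x/2)/5 - log(9*x^2 + 4)/5 - 3*sin(4*x/5)/4


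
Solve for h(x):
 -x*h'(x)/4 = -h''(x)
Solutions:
 h(x) = C1 + C2*erfi(sqrt(2)*x/4)


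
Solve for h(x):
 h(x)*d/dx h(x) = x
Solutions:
 h(x) = -sqrt(C1 + x^2)
 h(x) = sqrt(C1 + x^2)


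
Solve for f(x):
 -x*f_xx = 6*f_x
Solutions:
 f(x) = C1 + C2/x^5


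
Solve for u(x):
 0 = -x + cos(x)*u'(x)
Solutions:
 u(x) = C1 + Integral(x/cos(x), x)


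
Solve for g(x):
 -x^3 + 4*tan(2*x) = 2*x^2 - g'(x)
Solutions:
 g(x) = C1 + x^4/4 + 2*x^3/3 + 2*log(cos(2*x))


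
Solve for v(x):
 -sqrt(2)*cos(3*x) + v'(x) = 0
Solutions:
 v(x) = C1 + sqrt(2)*sin(3*x)/3


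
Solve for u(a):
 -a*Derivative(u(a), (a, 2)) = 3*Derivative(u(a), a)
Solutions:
 u(a) = C1 + C2/a^2


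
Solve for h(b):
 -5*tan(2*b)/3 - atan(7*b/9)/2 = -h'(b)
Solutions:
 h(b) = C1 + b*atan(7*b/9)/2 - 9*log(49*b^2 + 81)/28 - 5*log(cos(2*b))/6


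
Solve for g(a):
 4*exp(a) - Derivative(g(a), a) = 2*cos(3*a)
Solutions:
 g(a) = C1 + 4*exp(a) - 2*sin(3*a)/3


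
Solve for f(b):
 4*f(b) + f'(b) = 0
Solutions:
 f(b) = C1*exp(-4*b)


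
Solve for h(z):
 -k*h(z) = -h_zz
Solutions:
 h(z) = C1*exp(-sqrt(k)*z) + C2*exp(sqrt(k)*z)


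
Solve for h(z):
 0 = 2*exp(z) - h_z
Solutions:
 h(z) = C1 + 2*exp(z)


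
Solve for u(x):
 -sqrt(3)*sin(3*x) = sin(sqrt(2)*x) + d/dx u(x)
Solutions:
 u(x) = C1 + sqrt(3)*cos(3*x)/3 + sqrt(2)*cos(sqrt(2)*x)/2


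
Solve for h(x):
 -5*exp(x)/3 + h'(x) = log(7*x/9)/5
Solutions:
 h(x) = C1 + x*log(x)/5 + x*(-2*log(3) - 1 + log(7))/5 + 5*exp(x)/3


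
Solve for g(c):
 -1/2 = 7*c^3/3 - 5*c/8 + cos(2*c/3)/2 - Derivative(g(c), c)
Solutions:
 g(c) = C1 + 7*c^4/12 - 5*c^2/16 + c/2 + 3*sin(2*c/3)/4


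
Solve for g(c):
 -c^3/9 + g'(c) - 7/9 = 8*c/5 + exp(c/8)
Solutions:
 g(c) = C1 + c^4/36 + 4*c^2/5 + 7*c/9 + 8*exp(c/8)


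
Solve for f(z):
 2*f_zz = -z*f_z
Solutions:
 f(z) = C1 + C2*erf(z/2)


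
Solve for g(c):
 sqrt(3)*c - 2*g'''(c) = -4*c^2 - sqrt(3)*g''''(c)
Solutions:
 g(c) = C1 + C2*c + C3*c^2 + C4*exp(2*sqrt(3)*c/3) + c^5/30 + 5*sqrt(3)*c^4/48 + 5*c^3/8


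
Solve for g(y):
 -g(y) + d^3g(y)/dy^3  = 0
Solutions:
 g(y) = C3*exp(y) + (C1*sin(sqrt(3)*y/2) + C2*cos(sqrt(3)*y/2))*exp(-y/2)


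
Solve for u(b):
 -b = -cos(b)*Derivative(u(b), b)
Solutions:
 u(b) = C1 + Integral(b/cos(b), b)


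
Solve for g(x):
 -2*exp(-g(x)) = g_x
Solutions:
 g(x) = log(C1 - 2*x)


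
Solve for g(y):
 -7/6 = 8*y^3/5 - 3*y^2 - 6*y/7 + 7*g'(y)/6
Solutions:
 g(y) = C1 - 12*y^4/35 + 6*y^3/7 + 18*y^2/49 - y


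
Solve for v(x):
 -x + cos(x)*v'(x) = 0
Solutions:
 v(x) = C1 + Integral(x/cos(x), x)


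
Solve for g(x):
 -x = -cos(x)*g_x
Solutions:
 g(x) = C1 + Integral(x/cos(x), x)


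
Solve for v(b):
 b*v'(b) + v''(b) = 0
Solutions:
 v(b) = C1 + C2*erf(sqrt(2)*b/2)


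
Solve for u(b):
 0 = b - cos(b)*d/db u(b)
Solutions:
 u(b) = C1 + Integral(b/cos(b), b)


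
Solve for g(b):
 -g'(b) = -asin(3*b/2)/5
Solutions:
 g(b) = C1 + b*asin(3*b/2)/5 + sqrt(4 - 9*b^2)/15


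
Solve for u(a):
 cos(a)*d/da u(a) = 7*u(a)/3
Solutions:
 u(a) = C1*(sin(a) + 1)^(7/6)/(sin(a) - 1)^(7/6)


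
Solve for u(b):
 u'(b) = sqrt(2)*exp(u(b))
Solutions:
 u(b) = log(-1/(C1 + sqrt(2)*b))


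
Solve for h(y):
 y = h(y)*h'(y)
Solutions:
 h(y) = -sqrt(C1 + y^2)
 h(y) = sqrt(C1 + y^2)


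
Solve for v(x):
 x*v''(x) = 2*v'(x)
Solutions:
 v(x) = C1 + C2*x^3


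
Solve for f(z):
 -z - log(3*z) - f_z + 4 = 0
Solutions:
 f(z) = C1 - z^2/2 - z*log(z) - z*log(3) + 5*z


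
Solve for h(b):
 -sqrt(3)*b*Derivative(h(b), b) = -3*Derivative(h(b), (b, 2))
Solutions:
 h(b) = C1 + C2*erfi(sqrt(2)*3^(3/4)*b/6)


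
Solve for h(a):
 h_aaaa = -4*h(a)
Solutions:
 h(a) = (C1*sin(a) + C2*cos(a))*exp(-a) + (C3*sin(a) + C4*cos(a))*exp(a)


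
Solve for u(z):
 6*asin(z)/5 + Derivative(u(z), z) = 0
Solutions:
 u(z) = C1 - 6*z*asin(z)/5 - 6*sqrt(1 - z^2)/5


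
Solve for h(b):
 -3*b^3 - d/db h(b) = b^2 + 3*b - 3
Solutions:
 h(b) = C1 - 3*b^4/4 - b^3/3 - 3*b^2/2 + 3*b


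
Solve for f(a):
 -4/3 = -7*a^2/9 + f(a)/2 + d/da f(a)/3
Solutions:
 f(a) = C1*exp(-3*a/2) + 14*a^2/9 - 56*a/27 - 104/81


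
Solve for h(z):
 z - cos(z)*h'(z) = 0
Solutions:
 h(z) = C1 + Integral(z/cos(z), z)


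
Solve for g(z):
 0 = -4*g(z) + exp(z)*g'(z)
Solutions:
 g(z) = C1*exp(-4*exp(-z))


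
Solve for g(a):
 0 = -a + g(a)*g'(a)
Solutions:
 g(a) = -sqrt(C1 + a^2)
 g(a) = sqrt(C1 + a^2)


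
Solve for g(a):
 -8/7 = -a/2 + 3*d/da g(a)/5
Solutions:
 g(a) = C1 + 5*a^2/12 - 40*a/21


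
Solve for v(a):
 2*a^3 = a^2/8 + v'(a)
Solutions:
 v(a) = C1 + a^4/2 - a^3/24


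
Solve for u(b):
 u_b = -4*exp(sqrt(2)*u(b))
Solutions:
 u(b) = sqrt(2)*(2*log(1/(C1 + 4*b)) - log(2))/4


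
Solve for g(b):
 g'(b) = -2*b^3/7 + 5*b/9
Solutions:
 g(b) = C1 - b^4/14 + 5*b^2/18


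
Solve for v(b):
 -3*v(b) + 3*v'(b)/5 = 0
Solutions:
 v(b) = C1*exp(5*b)


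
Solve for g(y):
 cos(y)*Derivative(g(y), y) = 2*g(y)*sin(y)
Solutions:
 g(y) = C1/cos(y)^2


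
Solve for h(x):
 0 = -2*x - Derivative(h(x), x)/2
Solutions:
 h(x) = C1 - 2*x^2


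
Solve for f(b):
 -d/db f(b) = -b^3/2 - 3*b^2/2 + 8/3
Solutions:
 f(b) = C1 + b^4/8 + b^3/2 - 8*b/3


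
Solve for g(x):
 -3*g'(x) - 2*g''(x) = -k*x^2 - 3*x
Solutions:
 g(x) = C1 + C2*exp(-3*x/2) + k*x^3/9 - 2*k*x^2/9 + 8*k*x/27 + x^2/2 - 2*x/3


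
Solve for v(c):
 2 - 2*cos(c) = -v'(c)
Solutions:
 v(c) = C1 - 2*c + 2*sin(c)


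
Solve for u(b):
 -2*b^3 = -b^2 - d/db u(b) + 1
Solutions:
 u(b) = C1 + b^4/2 - b^3/3 + b


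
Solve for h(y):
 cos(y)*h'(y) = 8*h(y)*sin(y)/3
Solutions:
 h(y) = C1/cos(y)^(8/3)


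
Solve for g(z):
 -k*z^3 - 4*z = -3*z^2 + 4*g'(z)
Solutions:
 g(z) = C1 - k*z^4/16 + z^3/4 - z^2/2


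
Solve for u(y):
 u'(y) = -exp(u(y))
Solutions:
 u(y) = log(1/(C1 + y))


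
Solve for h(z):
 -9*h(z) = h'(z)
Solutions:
 h(z) = C1*exp(-9*z)


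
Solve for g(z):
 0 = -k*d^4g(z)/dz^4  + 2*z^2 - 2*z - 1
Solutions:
 g(z) = C1 + C2*z + C3*z^2 + C4*z^3 + z^6/(180*k) - z^5/(60*k) - z^4/(24*k)


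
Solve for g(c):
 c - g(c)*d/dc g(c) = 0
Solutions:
 g(c) = -sqrt(C1 + c^2)
 g(c) = sqrt(C1 + c^2)


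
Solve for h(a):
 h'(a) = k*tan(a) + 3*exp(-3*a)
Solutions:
 h(a) = C1 + k*log(tan(a)^2 + 1)/2 - exp(-3*a)


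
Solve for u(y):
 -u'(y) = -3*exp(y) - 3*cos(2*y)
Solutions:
 u(y) = C1 + 3*exp(y) + 3*sin(2*y)/2


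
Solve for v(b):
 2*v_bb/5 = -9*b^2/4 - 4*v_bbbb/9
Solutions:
 v(b) = C1 + C2*b + C3*sin(3*sqrt(10)*b/10) + C4*cos(3*sqrt(10)*b/10) - 15*b^4/32 + 25*b^2/4


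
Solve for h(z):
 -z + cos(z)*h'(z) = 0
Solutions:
 h(z) = C1 + Integral(z/cos(z), z)


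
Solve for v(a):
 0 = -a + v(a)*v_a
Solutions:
 v(a) = -sqrt(C1 + a^2)
 v(a) = sqrt(C1 + a^2)


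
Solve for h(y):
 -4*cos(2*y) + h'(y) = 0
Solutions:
 h(y) = C1 + 2*sin(2*y)


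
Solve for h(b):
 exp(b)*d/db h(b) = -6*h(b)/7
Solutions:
 h(b) = C1*exp(6*exp(-b)/7)


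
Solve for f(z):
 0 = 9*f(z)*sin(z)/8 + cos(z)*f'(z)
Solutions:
 f(z) = C1*cos(z)^(9/8)


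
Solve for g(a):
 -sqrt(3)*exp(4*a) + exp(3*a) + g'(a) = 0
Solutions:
 g(a) = C1 + sqrt(3)*exp(4*a)/4 - exp(3*a)/3


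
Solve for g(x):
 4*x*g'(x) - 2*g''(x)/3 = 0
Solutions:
 g(x) = C1 + C2*erfi(sqrt(3)*x)


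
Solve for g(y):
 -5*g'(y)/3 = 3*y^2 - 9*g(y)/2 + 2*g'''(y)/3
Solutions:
 g(y) = C1*exp(3^(1/3)*y*(-(243 + sqrt(62049))^(1/3) + 10*3^(1/3)/(243 + sqrt(62049))^(1/3))/12)*sin(3^(1/6)*y*(30/(243 + sqrt(62049))^(1/3) + 3^(2/3)*(243 + sqrt(62049))^(1/3))/12) + C2*exp(3^(1/3)*y*(-(243 + sqrt(62049))^(1/3) + 10*3^(1/3)/(243 + sqrt(62049))^(1/3))/12)*cos(3^(1/6)*y*(30/(243 + sqrt(62049))^(1/3) + 3^(2/3)*(243 + sqrt(62049))^(1/3))/12) + C3*exp(-3^(1/3)*y*(-(243 + sqrt(62049))^(1/3) + 10*3^(1/3)/(243 + sqrt(62049))^(1/3))/6) + 2*y^2/3 + 40*y/81 + 400/2187


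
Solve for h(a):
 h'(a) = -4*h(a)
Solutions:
 h(a) = C1*exp(-4*a)


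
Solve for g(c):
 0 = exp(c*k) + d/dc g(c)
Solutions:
 g(c) = C1 - exp(c*k)/k


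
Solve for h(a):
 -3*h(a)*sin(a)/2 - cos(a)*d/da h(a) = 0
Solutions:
 h(a) = C1*cos(a)^(3/2)


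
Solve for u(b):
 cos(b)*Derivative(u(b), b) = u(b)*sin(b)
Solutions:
 u(b) = C1/cos(b)


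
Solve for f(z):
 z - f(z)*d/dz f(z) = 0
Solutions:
 f(z) = -sqrt(C1 + z^2)
 f(z) = sqrt(C1 + z^2)


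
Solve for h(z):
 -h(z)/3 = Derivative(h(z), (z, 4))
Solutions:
 h(z) = (C1*sin(sqrt(2)*3^(3/4)*z/6) + C2*cos(sqrt(2)*3^(3/4)*z/6))*exp(-sqrt(2)*3^(3/4)*z/6) + (C3*sin(sqrt(2)*3^(3/4)*z/6) + C4*cos(sqrt(2)*3^(3/4)*z/6))*exp(sqrt(2)*3^(3/4)*z/6)


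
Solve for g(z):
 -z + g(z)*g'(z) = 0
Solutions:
 g(z) = -sqrt(C1 + z^2)
 g(z) = sqrt(C1 + z^2)


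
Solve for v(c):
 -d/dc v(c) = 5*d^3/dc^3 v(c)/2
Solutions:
 v(c) = C1 + C2*sin(sqrt(10)*c/5) + C3*cos(sqrt(10)*c/5)


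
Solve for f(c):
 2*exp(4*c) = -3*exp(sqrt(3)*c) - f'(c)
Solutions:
 f(c) = C1 - exp(4*c)/2 - sqrt(3)*exp(sqrt(3)*c)


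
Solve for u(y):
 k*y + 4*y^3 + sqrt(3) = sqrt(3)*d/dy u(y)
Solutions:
 u(y) = C1 + sqrt(3)*k*y^2/6 + sqrt(3)*y^4/3 + y


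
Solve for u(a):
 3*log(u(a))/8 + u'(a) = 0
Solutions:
 li(u(a)) = C1 - 3*a/8


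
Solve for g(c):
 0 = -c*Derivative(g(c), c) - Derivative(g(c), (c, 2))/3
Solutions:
 g(c) = C1 + C2*erf(sqrt(6)*c/2)


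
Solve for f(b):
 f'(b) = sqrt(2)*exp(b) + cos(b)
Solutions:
 f(b) = C1 + sqrt(2)*exp(b) + sin(b)


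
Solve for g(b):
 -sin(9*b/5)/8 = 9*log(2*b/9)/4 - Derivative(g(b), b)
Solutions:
 g(b) = C1 + 9*b*log(b)/4 - 9*b*log(3)/2 - 9*b/4 + 9*b*log(2)/4 - 5*cos(9*b/5)/72


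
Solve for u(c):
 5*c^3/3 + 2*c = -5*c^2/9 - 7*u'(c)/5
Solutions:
 u(c) = C1 - 25*c^4/84 - 25*c^3/189 - 5*c^2/7


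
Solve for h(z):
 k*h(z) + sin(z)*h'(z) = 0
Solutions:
 h(z) = C1*exp(k*(-log(cos(z) - 1) + log(cos(z) + 1))/2)


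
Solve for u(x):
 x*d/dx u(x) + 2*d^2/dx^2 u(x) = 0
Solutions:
 u(x) = C1 + C2*erf(x/2)


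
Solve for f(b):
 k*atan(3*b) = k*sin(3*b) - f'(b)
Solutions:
 f(b) = C1 - k*(b*atan(3*b) - log(9*b^2 + 1)/6 + cos(3*b)/3)


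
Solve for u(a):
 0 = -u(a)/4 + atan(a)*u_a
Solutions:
 u(a) = C1*exp(Integral(1/atan(a), a)/4)


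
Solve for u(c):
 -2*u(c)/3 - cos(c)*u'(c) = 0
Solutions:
 u(c) = C1*(sin(c) - 1)^(1/3)/(sin(c) + 1)^(1/3)


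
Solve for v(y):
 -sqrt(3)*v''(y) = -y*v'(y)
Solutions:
 v(y) = C1 + C2*erfi(sqrt(2)*3^(3/4)*y/6)


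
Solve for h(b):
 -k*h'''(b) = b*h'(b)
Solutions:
 h(b) = C1 + Integral(C2*airyai(b*(-1/k)^(1/3)) + C3*airybi(b*(-1/k)^(1/3)), b)


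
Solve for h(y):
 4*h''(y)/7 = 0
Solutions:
 h(y) = C1 + C2*y


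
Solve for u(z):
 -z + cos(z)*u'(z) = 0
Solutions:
 u(z) = C1 + Integral(z/cos(z), z)


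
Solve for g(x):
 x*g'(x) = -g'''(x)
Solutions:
 g(x) = C1 + Integral(C2*airyai(-x) + C3*airybi(-x), x)


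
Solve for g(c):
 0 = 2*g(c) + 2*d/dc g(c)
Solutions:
 g(c) = C1*exp(-c)


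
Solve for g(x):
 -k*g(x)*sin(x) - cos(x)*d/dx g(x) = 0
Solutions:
 g(x) = C1*exp(k*log(cos(x)))


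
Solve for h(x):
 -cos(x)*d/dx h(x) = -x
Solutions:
 h(x) = C1 + Integral(x/cos(x), x)


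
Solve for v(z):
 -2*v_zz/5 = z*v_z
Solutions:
 v(z) = C1 + C2*erf(sqrt(5)*z/2)


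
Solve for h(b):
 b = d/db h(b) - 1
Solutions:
 h(b) = C1 + b^2/2 + b


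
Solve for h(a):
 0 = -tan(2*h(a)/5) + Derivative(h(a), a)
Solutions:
 h(a) = -5*asin(C1*exp(2*a/5))/2 + 5*pi/2
 h(a) = 5*asin(C1*exp(2*a/5))/2


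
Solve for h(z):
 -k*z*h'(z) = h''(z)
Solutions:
 h(z) = Piecewise((-sqrt(2)*sqrt(pi)*C1*erf(sqrt(2)*sqrt(k)*z/2)/(2*sqrt(k)) - C2, (k > 0) | (k < 0)), (-C1*z - C2, True))


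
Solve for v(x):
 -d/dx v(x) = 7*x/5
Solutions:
 v(x) = C1 - 7*x^2/10


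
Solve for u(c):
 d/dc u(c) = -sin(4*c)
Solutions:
 u(c) = C1 + cos(4*c)/4


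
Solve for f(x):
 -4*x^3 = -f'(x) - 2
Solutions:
 f(x) = C1 + x^4 - 2*x


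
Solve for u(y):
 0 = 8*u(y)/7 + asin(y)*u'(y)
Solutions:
 u(y) = C1*exp(-8*Integral(1/asin(y), y)/7)


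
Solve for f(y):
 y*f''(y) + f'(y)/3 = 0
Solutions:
 f(y) = C1 + C2*y^(2/3)


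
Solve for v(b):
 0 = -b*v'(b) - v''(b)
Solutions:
 v(b) = C1 + C2*erf(sqrt(2)*b/2)


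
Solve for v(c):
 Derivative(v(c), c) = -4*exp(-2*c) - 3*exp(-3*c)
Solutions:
 v(c) = C1 + 2*exp(-2*c) + exp(-3*c)


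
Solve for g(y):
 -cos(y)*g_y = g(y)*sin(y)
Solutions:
 g(y) = C1*cos(y)


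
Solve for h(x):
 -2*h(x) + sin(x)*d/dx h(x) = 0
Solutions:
 h(x) = C1*(cos(x) - 1)/(cos(x) + 1)


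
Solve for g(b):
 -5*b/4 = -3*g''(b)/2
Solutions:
 g(b) = C1 + C2*b + 5*b^3/36


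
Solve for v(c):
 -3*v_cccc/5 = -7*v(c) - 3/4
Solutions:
 v(c) = C1*exp(-3^(3/4)*35^(1/4)*c/3) + C2*exp(3^(3/4)*35^(1/4)*c/3) + C3*sin(3^(3/4)*35^(1/4)*c/3) + C4*cos(3^(3/4)*35^(1/4)*c/3) - 3/28


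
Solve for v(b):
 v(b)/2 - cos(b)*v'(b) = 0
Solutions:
 v(b) = C1*(sin(b) + 1)^(1/4)/(sin(b) - 1)^(1/4)


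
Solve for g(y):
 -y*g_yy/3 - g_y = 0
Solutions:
 g(y) = C1 + C2/y^2


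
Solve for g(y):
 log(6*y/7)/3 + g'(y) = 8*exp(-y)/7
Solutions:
 g(y) = C1 - y*log(y)/3 + y*(-log(6) + 1 + log(7))/3 - 8*exp(-y)/7


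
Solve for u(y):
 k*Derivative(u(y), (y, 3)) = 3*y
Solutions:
 u(y) = C1 + C2*y + C3*y^2 + y^4/(8*k)


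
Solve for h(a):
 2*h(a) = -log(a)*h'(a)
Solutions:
 h(a) = C1*exp(-2*li(a))


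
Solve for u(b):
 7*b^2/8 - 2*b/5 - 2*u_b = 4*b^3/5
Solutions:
 u(b) = C1 - b^4/10 + 7*b^3/48 - b^2/10


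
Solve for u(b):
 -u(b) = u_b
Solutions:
 u(b) = C1*exp(-b)


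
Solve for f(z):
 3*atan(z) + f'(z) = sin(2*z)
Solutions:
 f(z) = C1 - 3*z*atan(z) + 3*log(z^2 + 1)/2 - cos(2*z)/2


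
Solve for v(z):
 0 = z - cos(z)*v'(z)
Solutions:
 v(z) = C1 + Integral(z/cos(z), z)


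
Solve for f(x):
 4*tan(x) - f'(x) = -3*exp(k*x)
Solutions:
 f(x) = C1 + 3*Piecewise((exp(k*x)/k, Ne(k, 0)), (x, True)) - 4*log(cos(x))


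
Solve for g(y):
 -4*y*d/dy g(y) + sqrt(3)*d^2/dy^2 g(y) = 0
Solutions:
 g(y) = C1 + C2*erfi(sqrt(2)*3^(3/4)*y/3)


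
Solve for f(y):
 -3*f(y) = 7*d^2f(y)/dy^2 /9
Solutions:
 f(y) = C1*sin(3*sqrt(21)*y/7) + C2*cos(3*sqrt(21)*y/7)


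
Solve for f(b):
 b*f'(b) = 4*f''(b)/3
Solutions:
 f(b) = C1 + C2*erfi(sqrt(6)*b/4)


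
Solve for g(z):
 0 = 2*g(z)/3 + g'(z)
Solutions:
 g(z) = C1*exp(-2*z/3)


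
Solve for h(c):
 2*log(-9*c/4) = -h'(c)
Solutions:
 h(c) = C1 - 2*c*log(-c) + 2*c*(-2*log(3) + 1 + 2*log(2))


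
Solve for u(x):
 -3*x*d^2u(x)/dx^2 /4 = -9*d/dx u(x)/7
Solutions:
 u(x) = C1 + C2*x^(19/7)


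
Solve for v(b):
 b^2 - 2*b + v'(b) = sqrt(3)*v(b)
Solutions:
 v(b) = C1*exp(sqrt(3)*b) + sqrt(3)*b^2/3 - 2*sqrt(3)*b/3 + 2*b/3 - 2/3 + 2*sqrt(3)/9


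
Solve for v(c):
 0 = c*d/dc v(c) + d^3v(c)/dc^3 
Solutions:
 v(c) = C1 + Integral(C2*airyai(-c) + C3*airybi(-c), c)


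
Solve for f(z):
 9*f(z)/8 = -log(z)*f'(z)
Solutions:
 f(z) = C1*exp(-9*li(z)/8)


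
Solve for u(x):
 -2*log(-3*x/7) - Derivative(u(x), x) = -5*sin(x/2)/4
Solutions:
 u(x) = C1 - 2*x*log(-x) - 2*x*log(3) + 2*x + 2*x*log(7) - 5*cos(x/2)/2


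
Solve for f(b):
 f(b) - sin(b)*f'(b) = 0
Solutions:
 f(b) = C1*sqrt(cos(b) - 1)/sqrt(cos(b) + 1)


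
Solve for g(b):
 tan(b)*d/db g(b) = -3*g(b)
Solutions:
 g(b) = C1/sin(b)^3


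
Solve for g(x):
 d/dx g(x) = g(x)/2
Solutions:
 g(x) = C1*exp(x/2)


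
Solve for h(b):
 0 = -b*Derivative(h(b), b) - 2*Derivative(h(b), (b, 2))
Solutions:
 h(b) = C1 + C2*erf(b/2)


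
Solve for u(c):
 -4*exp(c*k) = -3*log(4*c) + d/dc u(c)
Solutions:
 u(c) = C1 + 3*c*log(c) + 3*c*(-1 + 2*log(2)) + Piecewise((-4*exp(c*k)/k, Ne(k, 0)), (-4*c, True))


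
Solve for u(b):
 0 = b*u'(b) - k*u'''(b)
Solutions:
 u(b) = C1 + Integral(C2*airyai(b*(1/k)^(1/3)) + C3*airybi(b*(1/k)^(1/3)), b)


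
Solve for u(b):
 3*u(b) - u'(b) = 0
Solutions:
 u(b) = C1*exp(3*b)


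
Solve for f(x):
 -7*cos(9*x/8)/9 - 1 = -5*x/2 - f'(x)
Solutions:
 f(x) = C1 - 5*x^2/4 + x + 56*sin(9*x/8)/81


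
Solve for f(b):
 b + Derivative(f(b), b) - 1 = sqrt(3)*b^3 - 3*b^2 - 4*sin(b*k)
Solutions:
 f(b) = C1 + sqrt(3)*b^4/4 - b^3 - b^2/2 + b + 4*cos(b*k)/k


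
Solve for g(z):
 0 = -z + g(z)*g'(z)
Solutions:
 g(z) = -sqrt(C1 + z^2)
 g(z) = sqrt(C1 + z^2)


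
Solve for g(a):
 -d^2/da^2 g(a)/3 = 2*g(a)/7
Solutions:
 g(a) = C1*sin(sqrt(42)*a/7) + C2*cos(sqrt(42)*a/7)


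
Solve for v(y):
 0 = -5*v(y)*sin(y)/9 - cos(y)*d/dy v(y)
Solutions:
 v(y) = C1*cos(y)^(5/9)


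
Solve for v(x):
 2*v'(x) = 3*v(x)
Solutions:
 v(x) = C1*exp(3*x/2)


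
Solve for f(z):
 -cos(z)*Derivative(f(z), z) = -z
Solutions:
 f(z) = C1 + Integral(z/cos(z), z)


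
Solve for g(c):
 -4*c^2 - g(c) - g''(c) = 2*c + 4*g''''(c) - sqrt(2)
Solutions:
 g(c) = -4*c^2 - 2*c + (C1*sin(sqrt(2)*c*cos(atan(sqrt(15))/2)/2) + C2*cos(sqrt(2)*c*cos(atan(sqrt(15))/2)/2))*exp(-sqrt(2)*c*sin(atan(sqrt(15))/2)/2) + (C3*sin(sqrt(2)*c*cos(atan(sqrt(15))/2)/2) + C4*cos(sqrt(2)*c*cos(atan(sqrt(15))/2)/2))*exp(sqrt(2)*c*sin(atan(sqrt(15))/2)/2) + sqrt(2) + 8


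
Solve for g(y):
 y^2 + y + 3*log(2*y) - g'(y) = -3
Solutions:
 g(y) = C1 + y^3/3 + y^2/2 + 3*y*log(y) + y*log(8)


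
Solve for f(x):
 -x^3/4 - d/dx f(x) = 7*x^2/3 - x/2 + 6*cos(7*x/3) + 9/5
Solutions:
 f(x) = C1 - x^4/16 - 7*x^3/9 + x^2/4 - 9*x/5 - 18*sin(7*x/3)/7


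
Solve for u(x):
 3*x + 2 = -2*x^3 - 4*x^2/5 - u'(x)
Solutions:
 u(x) = C1 - x^4/2 - 4*x^3/15 - 3*x^2/2 - 2*x


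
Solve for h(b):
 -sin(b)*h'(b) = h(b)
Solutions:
 h(b) = C1*sqrt(cos(b) + 1)/sqrt(cos(b) - 1)


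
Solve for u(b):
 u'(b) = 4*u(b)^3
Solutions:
 u(b) = -sqrt(2)*sqrt(-1/(C1 + 4*b))/2
 u(b) = sqrt(2)*sqrt(-1/(C1 + 4*b))/2


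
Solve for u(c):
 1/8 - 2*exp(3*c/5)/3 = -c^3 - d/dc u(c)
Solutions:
 u(c) = C1 - c^4/4 - c/8 + 10*exp(3*c/5)/9


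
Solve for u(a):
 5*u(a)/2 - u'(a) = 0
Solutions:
 u(a) = C1*exp(5*a/2)


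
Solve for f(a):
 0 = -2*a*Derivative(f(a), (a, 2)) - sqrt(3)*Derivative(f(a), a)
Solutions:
 f(a) = C1 + C2*a^(1 - sqrt(3)/2)


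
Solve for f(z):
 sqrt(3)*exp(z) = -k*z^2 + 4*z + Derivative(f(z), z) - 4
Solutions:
 f(z) = C1 + k*z^3/3 - 2*z^2 + 4*z + sqrt(3)*exp(z)


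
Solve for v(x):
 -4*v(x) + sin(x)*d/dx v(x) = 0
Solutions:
 v(x) = C1*(cos(x)^2 - 2*cos(x) + 1)/(cos(x)^2 + 2*cos(x) + 1)


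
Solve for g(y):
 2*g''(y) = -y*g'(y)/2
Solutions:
 g(y) = C1 + C2*erf(sqrt(2)*y/4)


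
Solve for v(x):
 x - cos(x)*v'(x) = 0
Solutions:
 v(x) = C1 + Integral(x/cos(x), x)


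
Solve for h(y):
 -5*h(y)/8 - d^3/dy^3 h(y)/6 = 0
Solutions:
 h(y) = C3*exp(-30^(1/3)*y/2) + (C1*sin(10^(1/3)*3^(5/6)*y/4) + C2*cos(10^(1/3)*3^(5/6)*y/4))*exp(30^(1/3)*y/4)


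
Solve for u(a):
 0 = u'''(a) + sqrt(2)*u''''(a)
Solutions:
 u(a) = C1 + C2*a + C3*a^2 + C4*exp(-sqrt(2)*a/2)


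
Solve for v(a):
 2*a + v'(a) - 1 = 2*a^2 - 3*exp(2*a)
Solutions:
 v(a) = C1 + 2*a^3/3 - a^2 + a - 3*exp(2*a)/2


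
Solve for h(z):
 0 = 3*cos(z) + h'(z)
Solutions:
 h(z) = C1 - 3*sin(z)


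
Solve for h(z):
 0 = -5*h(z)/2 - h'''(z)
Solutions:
 h(z) = C3*exp(-2^(2/3)*5^(1/3)*z/2) + (C1*sin(2^(2/3)*sqrt(3)*5^(1/3)*z/4) + C2*cos(2^(2/3)*sqrt(3)*5^(1/3)*z/4))*exp(2^(2/3)*5^(1/3)*z/4)


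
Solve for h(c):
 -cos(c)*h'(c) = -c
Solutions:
 h(c) = C1 + Integral(c/cos(c), c)


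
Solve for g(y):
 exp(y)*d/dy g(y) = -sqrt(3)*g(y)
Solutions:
 g(y) = C1*exp(sqrt(3)*exp(-y))


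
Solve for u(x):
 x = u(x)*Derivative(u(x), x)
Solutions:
 u(x) = -sqrt(C1 + x^2)
 u(x) = sqrt(C1 + x^2)


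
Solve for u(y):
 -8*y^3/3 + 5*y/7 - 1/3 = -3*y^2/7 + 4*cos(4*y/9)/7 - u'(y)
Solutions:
 u(y) = C1 + 2*y^4/3 - y^3/7 - 5*y^2/14 + y/3 + 9*sin(4*y/9)/7


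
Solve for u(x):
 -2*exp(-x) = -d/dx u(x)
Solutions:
 u(x) = C1 - 2*exp(-x)


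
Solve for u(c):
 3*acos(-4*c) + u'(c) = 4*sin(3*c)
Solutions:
 u(c) = C1 - 3*c*acos(-4*c) - 3*sqrt(1 - 16*c^2)/4 - 4*cos(3*c)/3


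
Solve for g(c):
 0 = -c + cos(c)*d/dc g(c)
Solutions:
 g(c) = C1 + Integral(c/cos(c), c)


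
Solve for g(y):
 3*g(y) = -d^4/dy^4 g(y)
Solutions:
 g(y) = (C1*sin(sqrt(2)*3^(1/4)*y/2) + C2*cos(sqrt(2)*3^(1/4)*y/2))*exp(-sqrt(2)*3^(1/4)*y/2) + (C3*sin(sqrt(2)*3^(1/4)*y/2) + C4*cos(sqrt(2)*3^(1/4)*y/2))*exp(sqrt(2)*3^(1/4)*y/2)


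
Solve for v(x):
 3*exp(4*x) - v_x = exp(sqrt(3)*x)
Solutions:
 v(x) = C1 + 3*exp(4*x)/4 - sqrt(3)*exp(sqrt(3)*x)/3


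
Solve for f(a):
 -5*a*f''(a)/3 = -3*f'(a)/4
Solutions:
 f(a) = C1 + C2*a^(29/20)


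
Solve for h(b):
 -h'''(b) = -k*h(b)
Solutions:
 h(b) = C1*exp(b*k^(1/3)) + C2*exp(b*k^(1/3)*(-1 + sqrt(3)*I)/2) + C3*exp(-b*k^(1/3)*(1 + sqrt(3)*I)/2)


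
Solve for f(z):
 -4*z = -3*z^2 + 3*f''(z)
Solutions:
 f(z) = C1 + C2*z + z^4/12 - 2*z^3/9


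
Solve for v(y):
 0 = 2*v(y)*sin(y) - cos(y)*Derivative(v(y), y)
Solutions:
 v(y) = C1/cos(y)^2


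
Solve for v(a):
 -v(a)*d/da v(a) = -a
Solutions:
 v(a) = -sqrt(C1 + a^2)
 v(a) = sqrt(C1 + a^2)


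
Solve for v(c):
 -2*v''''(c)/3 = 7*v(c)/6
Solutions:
 v(c) = (C1*sin(7^(1/4)*c/2) + C2*cos(7^(1/4)*c/2))*exp(-7^(1/4)*c/2) + (C3*sin(7^(1/4)*c/2) + C4*cos(7^(1/4)*c/2))*exp(7^(1/4)*c/2)


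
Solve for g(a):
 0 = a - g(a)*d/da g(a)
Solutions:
 g(a) = -sqrt(C1 + a^2)
 g(a) = sqrt(C1 + a^2)


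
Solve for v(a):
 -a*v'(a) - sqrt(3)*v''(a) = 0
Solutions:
 v(a) = C1 + C2*erf(sqrt(2)*3^(3/4)*a/6)


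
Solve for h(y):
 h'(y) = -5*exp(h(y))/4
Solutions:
 h(y) = log(1/(C1 + 5*y)) + 2*log(2)
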